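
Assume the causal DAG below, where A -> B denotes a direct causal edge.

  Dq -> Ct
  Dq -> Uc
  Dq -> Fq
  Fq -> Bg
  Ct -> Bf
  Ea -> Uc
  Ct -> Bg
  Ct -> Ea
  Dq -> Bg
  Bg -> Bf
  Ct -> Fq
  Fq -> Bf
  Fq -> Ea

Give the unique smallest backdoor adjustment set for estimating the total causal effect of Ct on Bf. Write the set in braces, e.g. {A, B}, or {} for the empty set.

{Dq}

Variables eligible for adjustment (non-descendants of Ct, excluding Ct and Bf): {Dq}.
Backdoor paths from Ct to Bf:
  P1: Ct <- Dq -> Fq -> Bg -> Bf
  P2: Ct <- Dq -> Fq -> Bf
  P3: Ct <- Dq -> Bg <- Fq -> Bf
  P4: Ct <- Dq -> Bg -> Bf
  P5: Ct <- Dq -> Uc <- Ea <- Fq -> Bg -> Bf
  P6: Ct <- Dq -> Uc <- Ea <- Fq -> Bf
The empty set is not sufficient: P1 (Ct <- Dq -> Fq -> Bg -> Bf) has no collider blocking it and no conditioned non-collider, so it is open.
Try {Dq}:
  P1: blocked at fork node Dq ∈ conditioning set.
  P2: blocked at fork node Dq ∈ conditioning set.
  P3: blocked at fork node Dq ∈ conditioning set.
  P4: blocked at fork node Dq ∈ conditioning set.
  P5: blocked at fork node Dq ∈ conditioning set.
  P6: blocked at fork node Dq ∈ conditioning set.
{Dq} contains no descendant of Ct and blocks every backdoor path.
{Dq} is the unique smallest valid adjustment set.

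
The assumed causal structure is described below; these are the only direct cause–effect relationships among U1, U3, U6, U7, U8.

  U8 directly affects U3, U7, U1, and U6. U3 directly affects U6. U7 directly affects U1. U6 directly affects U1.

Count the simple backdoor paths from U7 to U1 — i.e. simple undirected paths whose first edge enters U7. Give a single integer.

3

A backdoor path from U7 to U1 is any simple undirected path whose first edge points into U7 (i.e. leaves U7 via a parent).
Parents of U7: {U8}.
Enumerating:
  P1: U7 <- U8 -> U3 -> U6 -> U1
  P2: U7 <- U8 -> U6 -> U1
  P3: U7 <- U8 -> U1
That exhausts the simple backdoor paths. Count: 3.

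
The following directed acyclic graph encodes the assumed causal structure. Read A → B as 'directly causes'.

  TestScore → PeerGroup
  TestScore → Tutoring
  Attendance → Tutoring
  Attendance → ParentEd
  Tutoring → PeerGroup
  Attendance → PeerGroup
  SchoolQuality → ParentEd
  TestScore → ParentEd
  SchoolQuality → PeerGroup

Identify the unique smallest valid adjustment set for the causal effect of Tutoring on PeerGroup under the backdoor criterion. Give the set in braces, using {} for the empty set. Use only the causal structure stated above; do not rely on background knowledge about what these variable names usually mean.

Variables eligible for adjustment (non-descendants of Tutoring, excluding Tutoring and PeerGroup): {Attendance, ParentEd, SchoolQuality, TestScore}.
Backdoor paths from Tutoring to PeerGroup:
  P1: Tutoring <- Attendance -> ParentEd <- TestScore -> PeerGroup
  P2: Tutoring <- Attendance -> ParentEd <- SchoolQuality -> PeerGroup
  P3: Tutoring <- Attendance -> PeerGroup
  P4: Tutoring <- TestScore -> ParentEd <- Attendance -> PeerGroup
  P5: Tutoring <- TestScore -> ParentEd <- SchoolQuality -> PeerGroup
  P6: Tutoring <- TestScore -> PeerGroup
The empty set is not sufficient: P3 (Tutoring <- Attendance -> PeerGroup) has no collider blocking it and no conditioned non-collider, so it is open.
Try {Attendance, TestScore}:
  P1: blocked at fork node Attendance ∈ conditioning set.
  P2: blocked at fork node Attendance ∈ conditioning set.
  P3: blocked at fork node Attendance ∈ conditioning set.
  P4: blocked at fork node TestScore ∈ conditioning set.
  P5: blocked at fork node TestScore ∈ conditioning set.
  P6: blocked at fork node TestScore ∈ conditioning set.
{Attendance, TestScore} contains no descendant of Tutoring and blocks every backdoor path.
Every element of {Attendance, TestScore} is needed (dropping Attendance leaves P3 open; dropping TestScore leaves P6 open), so no proper subset is valid.
Among all size-2 subsets of the eligible variables, only {Attendance, TestScore} blocks every backdoor path, so it is the unique smallest valid adjustment set.

{Attendance, TestScore}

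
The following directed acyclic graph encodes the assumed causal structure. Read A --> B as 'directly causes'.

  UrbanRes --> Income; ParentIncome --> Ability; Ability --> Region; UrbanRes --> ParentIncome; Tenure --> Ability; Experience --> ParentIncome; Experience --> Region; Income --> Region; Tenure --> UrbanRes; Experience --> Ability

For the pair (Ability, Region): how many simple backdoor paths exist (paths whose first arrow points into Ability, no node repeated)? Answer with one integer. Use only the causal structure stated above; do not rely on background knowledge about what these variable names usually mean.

A backdoor path from Ability to Region is any simple undirected path whose first edge points into Ability (i.e. leaves Ability via a parent).
Parents of Ability: {Experience, ParentIncome, Tenure}.
Enumerating:
  P1: Ability <- Tenure -> UrbanRes -> Income -> Region
  P2: Ability <- Tenure -> UrbanRes -> ParentIncome <- Experience -> Region
  P3: Ability <- Experience -> ParentIncome <- UrbanRes -> Income -> Region
  P4: Ability <- Experience -> Region
  P5: Ability <- ParentIncome <- UrbanRes -> Income -> Region
  P6: Ability <- ParentIncome <- Experience -> Region
That exhausts the simple backdoor paths. Count: 6.

6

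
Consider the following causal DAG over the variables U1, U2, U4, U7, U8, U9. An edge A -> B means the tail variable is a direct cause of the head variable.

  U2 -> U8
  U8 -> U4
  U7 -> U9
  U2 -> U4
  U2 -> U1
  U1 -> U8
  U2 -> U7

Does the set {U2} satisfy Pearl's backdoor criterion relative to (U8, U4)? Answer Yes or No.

Yes

Backdoor paths from U8 to U4 (paths whose first edge points into U8):
  P1: U8 <- U2 -> U4
  P2: U8 <- U1 <- U2 -> U4
Condition 1 (no descendant of U8 in the set): holds — descendants of U8 are {U4}; none are in {U2}.
Condition 2 (every backdoor path blocked by {U2}):
  P1: blocked at fork node U2 ∈ conditioning set.
  P2: blocked at fork node U2 ∈ conditioning set.
{U2} satisfies the backdoor criterion.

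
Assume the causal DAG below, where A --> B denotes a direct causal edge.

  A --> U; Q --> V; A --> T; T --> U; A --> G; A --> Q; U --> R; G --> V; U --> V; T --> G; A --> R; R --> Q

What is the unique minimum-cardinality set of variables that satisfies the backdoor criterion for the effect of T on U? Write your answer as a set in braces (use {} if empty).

Variables eligible for adjustment (non-descendants of T, excluding T and U): {A}.
Backdoor paths from T to U:
  P1: T <- A -> U
  P2: T <- A -> R <- U
  P3: T <- A -> R -> Q -> V <- U
  P4: T <- A -> Q <- R <- U
  P5: T <- A -> Q -> V <- U
  P6: T <- A -> G -> V <- U
  P7: T <- A -> G -> V <- Q <- R <- U
The empty set is not sufficient: P1 (T <- A -> U) has no collider blocking it and no conditioned non-collider, so it is open.
Try {A}:
  P1: blocked at fork node A ∈ conditioning set.
  P2: blocked at fork node A ∈ conditioning set.
  P3: blocked at fork node A ∈ conditioning set.
  P4: blocked at fork node A ∈ conditioning set.
  P5: blocked at fork node A ∈ conditioning set.
  P6: blocked at fork node A ∈ conditioning set.
  P7: blocked at fork node A ∈ conditioning set.
{A} contains no descendant of T and blocks every backdoor path.
{A} is the unique smallest valid adjustment set.

{A}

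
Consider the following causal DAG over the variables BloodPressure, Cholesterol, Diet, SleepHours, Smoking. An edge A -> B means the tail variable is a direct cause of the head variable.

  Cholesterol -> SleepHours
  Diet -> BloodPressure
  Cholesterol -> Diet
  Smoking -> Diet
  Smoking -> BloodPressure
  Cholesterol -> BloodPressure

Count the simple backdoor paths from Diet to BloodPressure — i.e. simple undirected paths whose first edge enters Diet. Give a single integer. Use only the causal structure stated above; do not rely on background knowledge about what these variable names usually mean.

2

A backdoor path from Diet to BloodPressure is any simple undirected path whose first edge points into Diet (i.e. leaves Diet via a parent).
Parents of Diet: {Cholesterol, Smoking}.
Enumerating:
  P1: Diet <- Smoking -> BloodPressure
  P2: Diet <- Cholesterol -> BloodPressure
That exhausts the simple backdoor paths. Count: 2.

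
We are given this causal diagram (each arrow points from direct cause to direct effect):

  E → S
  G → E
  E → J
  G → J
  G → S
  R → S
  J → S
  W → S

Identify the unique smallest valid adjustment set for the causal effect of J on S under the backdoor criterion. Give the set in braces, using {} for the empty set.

{E, G}

Variables eligible for adjustment (non-descendants of J, excluding J and S): {E, G, R, W}.
Backdoor paths from J to S:
  P1: J <- G -> E -> S
  P2: J <- G -> S
  P3: J <- E <- G -> S
  P4: J <- E -> S
The empty set is not sufficient: P1 (J <- G -> E -> S) has no collider blocking it and no conditioned non-collider, so it is open.
Try {E, G}:
  P1: blocked at fork node G ∈ conditioning set.
  P2: blocked at fork node G ∈ conditioning set.
  P3: blocked at chain node E ∈ conditioning set.
  P4: blocked at fork node E ∈ conditioning set.
{E, G} contains no descendant of J and blocks every backdoor path.
Every element of {E, G} is needed (dropping E leaves P4 open; dropping G leaves P2 open), so no proper subset is valid.
Among all size-2 subsets of the eligible variables, only {E, G} blocks every backdoor path, so it is the unique smallest valid adjustment set.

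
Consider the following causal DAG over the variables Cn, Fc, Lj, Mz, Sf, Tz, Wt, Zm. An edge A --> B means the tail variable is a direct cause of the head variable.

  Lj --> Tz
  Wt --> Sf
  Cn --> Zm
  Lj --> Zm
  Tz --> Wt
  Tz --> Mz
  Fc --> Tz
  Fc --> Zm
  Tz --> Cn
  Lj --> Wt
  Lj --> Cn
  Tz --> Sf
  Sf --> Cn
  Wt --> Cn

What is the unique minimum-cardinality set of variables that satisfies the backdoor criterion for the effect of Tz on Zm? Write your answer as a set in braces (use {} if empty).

Variables eligible for adjustment (non-descendants of Tz, excluding Tz and Zm): {Fc, Lj}.
Backdoor paths from Tz to Zm:
  P1: Tz <- Lj -> Wt -> Sf -> Cn -> Zm
  P2: Tz <- Lj -> Wt -> Cn -> Zm
  P3: Tz <- Lj -> Cn -> Zm
  P4: Tz <- Lj -> Zm
  P5: Tz <- Fc -> Zm
The empty set is not sufficient: P1 (Tz <- Lj -> Wt -> Sf -> Cn -> Zm) has no collider blocking it and no conditioned non-collider, so it is open.
Try {Fc, Lj}:
  P1: blocked at fork node Lj ∈ conditioning set.
  P2: blocked at fork node Lj ∈ conditioning set.
  P3: blocked at fork node Lj ∈ conditioning set.
  P4: blocked at fork node Lj ∈ conditioning set.
  P5: blocked at fork node Fc ∈ conditioning set.
{Fc, Lj} contains no descendant of Tz and blocks every backdoor path.
Every element of {Fc, Lj} is needed (dropping Fc leaves P5 open; dropping Lj leaves P1 open), so no proper subset is valid.
Among all size-2 subsets of the eligible variables, only {Fc, Lj} blocks every backdoor path, so it is the unique smallest valid adjustment set.

{Fc, Lj}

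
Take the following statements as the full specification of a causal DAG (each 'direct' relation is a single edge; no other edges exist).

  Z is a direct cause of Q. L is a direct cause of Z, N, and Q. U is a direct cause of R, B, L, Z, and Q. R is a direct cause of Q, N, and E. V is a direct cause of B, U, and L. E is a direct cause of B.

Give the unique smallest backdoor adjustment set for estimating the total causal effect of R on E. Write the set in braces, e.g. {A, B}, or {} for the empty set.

{}

Variables eligible for adjustment (non-descendants of R, excluding R and E): {L, U, V, Z}.
Backdoor paths from R to E:
  P1: R <- U <- V -> B <- E
  P2: R <- U -> L <- V -> B <- E
  P3: R <- U -> Z <- L <- V -> B <- E
  P4: R <- U -> Z -> Q <- L <- V -> B <- E
  P5: R <- U -> Q <- L <- V -> B <- E
  P6: R <- U -> Q <- Z <- L <- V -> B <- E
  P7: R <- U -> B <- E
Each backdoor path contains an unconditioned collider, so every path is already blocked with the empty conditioning set:
  P1: blocked at collider B (neither it nor any descendant is in the conditioning set).
  P2: blocked at collider L (neither it nor any descendant is in the conditioning set).
  P3: blocked at collider Z (neither it nor any descendant is in the conditioning set).
  P4: blocked at collider Q (neither it nor any descendant is in the conditioning set).
  P5: blocked at collider Q (neither it nor any descendant is in the conditioning set).
  P6: blocked at collider Q (neither it nor any descendant is in the conditioning set).
  P7: blocked at collider B (neither it nor any descendant is in the conditioning set).
The empty set is therefore the unique smallest valid set.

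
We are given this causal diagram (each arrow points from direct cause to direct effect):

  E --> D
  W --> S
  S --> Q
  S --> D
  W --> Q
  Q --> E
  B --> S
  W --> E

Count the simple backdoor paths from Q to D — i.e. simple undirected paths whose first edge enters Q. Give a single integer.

4

A backdoor path from Q to D is any simple undirected path whose first edge points into Q (i.e. leaves Q via a parent).
Parents of Q: {S, W}.
Enumerating:
  P1: Q <- W -> S -> D
  P2: Q <- W -> E -> D
  P3: Q <- S <- W -> E -> D
  P4: Q <- S -> D
That exhausts the simple backdoor paths. Count: 4.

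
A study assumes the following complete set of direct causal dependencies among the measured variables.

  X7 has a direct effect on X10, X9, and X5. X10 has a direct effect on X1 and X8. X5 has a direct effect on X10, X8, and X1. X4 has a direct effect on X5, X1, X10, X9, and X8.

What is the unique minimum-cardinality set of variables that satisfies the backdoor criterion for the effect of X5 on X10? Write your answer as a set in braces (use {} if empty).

Variables eligible for adjustment (non-descendants of X5, excluding X5 and X10): {X4, X7, X9}.
Backdoor paths from X5 to X10:
  P1: X5 <- X4 -> X9 <- X7 -> X10
  P2: X5 <- X4 -> X10
  P3: X5 <- X4 -> X8 <- X10
  P4: X5 <- X4 -> X1 <- X10
  P5: X5 <- X7 -> X9 <- X4 -> X10
  P6: X5 <- X7 -> X9 <- X4 -> X8 <- X10
  P7: X5 <- X7 -> X9 <- X4 -> X1 <- X10
  P8: X5 <- X7 -> X10
The empty set is not sufficient: P2 (X5 <- X4 -> X10) has no collider blocking it and no conditioned non-collider, so it is open.
Try {X4, X7}:
  P1: blocked at fork node X4 ∈ conditioning set.
  P2: blocked at fork node X4 ∈ conditioning set.
  P3: blocked at fork node X4 ∈ conditioning set.
  P4: blocked at fork node X4 ∈ conditioning set.
  P5: blocked at fork node X7 ∈ conditioning set.
  P6: blocked at fork node X7 ∈ conditioning set.
  P7: blocked at fork node X7 ∈ conditioning set.
  P8: blocked at fork node X7 ∈ conditioning set.
{X4, X7} contains no descendant of X5 and blocks every backdoor path.
Every element of {X4, X7} is needed (dropping X4 leaves P2 open; dropping X7 leaves P8 open), so no proper subset is valid.
Among all size-2 subsets of the eligible variables, only {X4, X7} blocks every backdoor path, so it is the unique smallest valid adjustment set.

{X4, X7}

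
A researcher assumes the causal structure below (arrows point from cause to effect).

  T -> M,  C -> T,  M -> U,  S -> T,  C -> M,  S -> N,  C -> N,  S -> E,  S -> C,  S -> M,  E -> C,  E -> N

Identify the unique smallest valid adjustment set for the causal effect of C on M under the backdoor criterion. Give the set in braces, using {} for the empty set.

Variables eligible for adjustment (non-descendants of C, excluding C and M): {E, S}.
Backdoor paths from C to M:
  P1: C <- S -> T -> M
  P2: C <- S -> M
  P3: C <- E <- S -> T -> M
  P4: C <- E <- S -> M
  P5: C <- E -> N <- S -> T -> M
  P6: C <- E -> N <- S -> M
The empty set is not sufficient: P1 (C <- S -> T -> M) has no collider blocking it and no conditioned non-collider, so it is open.
Try {S}:
  P1: blocked at fork node S ∈ conditioning set.
  P2: blocked at fork node S ∈ conditioning set.
  P3: blocked at fork node S ∈ conditioning set.
  P4: blocked at fork node S ∈ conditioning set.
  P5: blocked at collider N (neither it nor any descendant is in the conditioning set).
  P6: blocked at collider N (neither it nor any descendant is in the conditioning set).
{S} contains no descendant of C and blocks every backdoor path.
No other singleton works — e.g. {E} leaves P1 open — so {S} is the unique smallest valid adjustment set.

{S}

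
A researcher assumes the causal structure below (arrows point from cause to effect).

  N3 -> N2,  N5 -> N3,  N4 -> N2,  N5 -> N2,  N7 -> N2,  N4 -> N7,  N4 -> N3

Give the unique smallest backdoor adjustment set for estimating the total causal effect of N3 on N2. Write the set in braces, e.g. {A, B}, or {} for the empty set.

{N4, N5}

Variables eligible for adjustment (non-descendants of N3, excluding N3 and N2): {N4, N5, N7}.
Backdoor paths from N3 to N2:
  P1: N3 <- N5 -> N2
  P2: N3 <- N4 -> N7 -> N2
  P3: N3 <- N4 -> N2
The empty set is not sufficient: P1 (N3 <- N5 -> N2) has no collider blocking it and no conditioned non-collider, so it is open.
Try {N4, N5}:
  P1: blocked at fork node N5 ∈ conditioning set.
  P2: blocked at fork node N4 ∈ conditioning set.
  P3: blocked at fork node N4 ∈ conditioning set.
{N4, N5} contains no descendant of N3 and blocks every backdoor path.
Every element of {N4, N5} is needed (dropping N4 leaves P2 open; dropping N5 leaves P1 open), so no proper subset is valid.
Among all size-2 subsets of the eligible variables, only {N4, N5} blocks every backdoor path, so it is the unique smallest valid adjustment set.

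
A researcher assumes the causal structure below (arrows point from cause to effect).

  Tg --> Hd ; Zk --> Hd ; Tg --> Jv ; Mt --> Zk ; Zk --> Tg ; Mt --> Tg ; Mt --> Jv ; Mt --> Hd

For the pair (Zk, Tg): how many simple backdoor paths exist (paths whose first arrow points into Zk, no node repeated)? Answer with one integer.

A backdoor path from Zk to Tg is any simple undirected path whose first edge points into Zk (i.e. leaves Zk via a parent).
Parents of Zk: {Mt}.
Enumerating:
  P1: Zk <- Mt -> Tg
  P2: Zk <- Mt -> Hd <- Tg
  P3: Zk <- Mt -> Jv <- Tg
That exhausts the simple backdoor paths. Count: 3.

3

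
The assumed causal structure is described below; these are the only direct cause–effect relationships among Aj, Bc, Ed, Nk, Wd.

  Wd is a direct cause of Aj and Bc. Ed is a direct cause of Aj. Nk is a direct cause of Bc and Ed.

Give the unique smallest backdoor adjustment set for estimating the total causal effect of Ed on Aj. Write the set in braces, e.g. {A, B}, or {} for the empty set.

Variables eligible for adjustment (non-descendants of Ed, excluding Ed and Aj): {Bc, Nk, Wd}.
Backdoor paths from Ed to Aj:
  P1: Ed <- Nk -> Bc <- Wd -> Aj
Each backdoor path contains an unconditioned collider, so every path is already blocked with the empty conditioning set:
  P1: blocked at collider Bc (neither it nor any descendant is in the conditioning set).
The empty set is therefore the unique smallest valid set.

{}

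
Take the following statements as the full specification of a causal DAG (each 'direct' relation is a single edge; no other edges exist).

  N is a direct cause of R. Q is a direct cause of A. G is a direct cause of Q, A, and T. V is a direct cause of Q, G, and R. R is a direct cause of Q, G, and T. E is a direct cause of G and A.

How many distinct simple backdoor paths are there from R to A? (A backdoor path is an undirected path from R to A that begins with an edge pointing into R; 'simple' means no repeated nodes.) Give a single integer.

A backdoor path from R to A is any simple undirected path whose first edge points into R (i.e. leaves R via a parent).
Parents of R: {N, V}.
Enumerating:
  P1: R <- V -> G <- E -> A
  P2: R <- V -> G -> Q -> A
  P3: R <- V -> G -> A
  P4: R <- V -> Q <- G <- E -> A
  P5: R <- V -> Q <- G -> A
  P6: R <- V -> Q -> A
That exhausts the simple backdoor paths. Count: 6.

6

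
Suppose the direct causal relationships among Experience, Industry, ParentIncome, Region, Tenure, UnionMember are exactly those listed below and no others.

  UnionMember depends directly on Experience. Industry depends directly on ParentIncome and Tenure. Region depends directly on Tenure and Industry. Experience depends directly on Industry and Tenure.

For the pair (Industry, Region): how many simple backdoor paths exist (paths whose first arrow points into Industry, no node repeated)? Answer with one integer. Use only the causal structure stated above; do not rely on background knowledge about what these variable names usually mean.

1

A backdoor path from Industry to Region is any simple undirected path whose first edge points into Industry (i.e. leaves Industry via a parent).
Parents of Industry: {ParentIncome, Tenure}.
Enumerating:
  P1: Industry <- Tenure -> Region
That exhausts the simple backdoor paths. Count: 1.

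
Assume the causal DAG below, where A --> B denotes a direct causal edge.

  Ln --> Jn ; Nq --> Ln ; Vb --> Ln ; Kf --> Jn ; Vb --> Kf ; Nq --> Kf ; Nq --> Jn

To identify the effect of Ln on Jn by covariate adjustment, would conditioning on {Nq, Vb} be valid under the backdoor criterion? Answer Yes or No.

Yes

Backdoor paths from Ln to Jn (paths whose first edge points into Ln):
  P1: Ln <- Vb -> Kf <- Nq -> Jn
  P2: Ln <- Vb -> Kf -> Jn
  P3: Ln <- Nq -> Kf -> Jn
  P4: Ln <- Nq -> Jn
Condition 1 (no descendant of Ln in the set): holds — descendants of Ln are {Jn}; none are in {Nq, Vb}.
Condition 2 (every backdoor path blocked by {Nq, Vb}):
  P1: blocked at fork node Vb ∈ conditioning set.
  P2: blocked at fork node Vb ∈ conditioning set.
  P3: blocked at fork node Nq ∈ conditioning set.
  P4: blocked at fork node Nq ∈ conditioning set.
{Nq, Vb} satisfies the backdoor criterion.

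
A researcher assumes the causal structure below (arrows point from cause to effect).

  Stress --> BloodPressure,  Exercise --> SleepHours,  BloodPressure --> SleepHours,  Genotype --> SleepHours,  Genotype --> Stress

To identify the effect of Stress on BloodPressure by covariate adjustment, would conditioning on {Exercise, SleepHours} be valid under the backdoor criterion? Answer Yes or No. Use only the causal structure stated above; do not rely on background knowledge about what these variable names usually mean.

Backdoor paths from Stress to BloodPressure (paths whose first edge points into Stress):
  P1: Stress <- Genotype -> SleepHours <- BloodPressure
Condition 1 (no descendant of Stress in the set): FAILS — SleepHours is a descendant of Stress.
Condition 2 (every backdoor path blocked by {Exercise, SleepHours}):
  P1: open — collider(s) SleepHours are conditioned on (or have a conditioned descendant) and no non-collider on the path is in the set.
{Exercise, SleepHours} does not satisfy the backdoor criterion.

No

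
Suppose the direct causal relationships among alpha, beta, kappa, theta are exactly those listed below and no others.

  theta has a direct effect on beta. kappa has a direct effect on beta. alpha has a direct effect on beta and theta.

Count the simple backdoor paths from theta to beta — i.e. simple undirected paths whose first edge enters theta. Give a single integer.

1

A backdoor path from theta to beta is any simple undirected path whose first edge points into theta (i.e. leaves theta via a parent).
Parents of theta: {alpha}.
Enumerating:
  P1: theta <- alpha -> beta
That exhausts the simple backdoor paths. Count: 1.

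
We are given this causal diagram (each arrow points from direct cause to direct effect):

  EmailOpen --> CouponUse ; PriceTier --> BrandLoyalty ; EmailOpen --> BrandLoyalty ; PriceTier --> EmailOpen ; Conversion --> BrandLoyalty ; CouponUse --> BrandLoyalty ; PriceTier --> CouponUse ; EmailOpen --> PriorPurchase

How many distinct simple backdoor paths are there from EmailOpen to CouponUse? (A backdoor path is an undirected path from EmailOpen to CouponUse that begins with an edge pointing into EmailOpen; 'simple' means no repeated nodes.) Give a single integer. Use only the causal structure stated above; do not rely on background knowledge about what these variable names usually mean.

A backdoor path from EmailOpen to CouponUse is any simple undirected path whose first edge points into EmailOpen (i.e. leaves EmailOpen via a parent).
Parents of EmailOpen: {PriceTier}.
Enumerating:
  P1: EmailOpen <- PriceTier -> CouponUse
  P2: EmailOpen <- PriceTier -> BrandLoyalty <- CouponUse
That exhausts the simple backdoor paths. Count: 2.

2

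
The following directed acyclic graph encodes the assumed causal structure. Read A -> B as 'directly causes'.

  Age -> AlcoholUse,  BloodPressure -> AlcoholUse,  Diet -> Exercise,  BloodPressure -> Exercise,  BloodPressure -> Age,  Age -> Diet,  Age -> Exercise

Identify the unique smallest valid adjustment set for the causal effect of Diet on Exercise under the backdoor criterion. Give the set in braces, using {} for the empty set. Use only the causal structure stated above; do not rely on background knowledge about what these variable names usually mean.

{Age}

Variables eligible for adjustment (non-descendants of Diet, excluding Diet and Exercise): {Age, AlcoholUse, BloodPressure}.
Backdoor paths from Diet to Exercise:
  P1: Diet <- Age <- BloodPressure -> Exercise
  P2: Diet <- Age -> AlcoholUse <- BloodPressure -> Exercise
  P3: Diet <- Age -> Exercise
The empty set is not sufficient: P1 (Diet <- Age <- BloodPressure -> Exercise) has no collider blocking it and no conditioned non-collider, so it is open.
Try {Age}:
  P1: blocked at chain node Age ∈ conditioning set.
  P2: blocked at fork node Age ∈ conditioning set.
  P3: blocked at fork node Age ∈ conditioning set.
{Age} contains no descendant of Diet and blocks every backdoor path.
No other singleton works — e.g. {BloodPressure} leaves P3 open — so {Age} is the unique smallest valid adjustment set.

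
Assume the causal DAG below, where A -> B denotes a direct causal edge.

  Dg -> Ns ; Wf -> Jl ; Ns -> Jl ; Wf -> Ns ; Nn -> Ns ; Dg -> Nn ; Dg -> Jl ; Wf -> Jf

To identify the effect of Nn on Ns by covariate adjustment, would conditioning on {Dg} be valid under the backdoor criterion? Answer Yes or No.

Backdoor paths from Nn to Ns (paths whose first edge points into Nn):
  P1: Nn <- Dg -> Ns
  P2: Nn <- Dg -> Jl <- Wf -> Ns
  P3: Nn <- Dg -> Jl <- Ns
Condition 1 (no descendant of Nn in the set): holds — descendants of Nn are {Jl, Ns}; none are in {Dg}.
Condition 2 (every backdoor path blocked by {Dg}):
  P1: blocked at fork node Dg ∈ conditioning set.
  P2: blocked at fork node Dg ∈ conditioning set.
  P3: blocked at fork node Dg ∈ conditioning set.
{Dg} satisfies the backdoor criterion.

Yes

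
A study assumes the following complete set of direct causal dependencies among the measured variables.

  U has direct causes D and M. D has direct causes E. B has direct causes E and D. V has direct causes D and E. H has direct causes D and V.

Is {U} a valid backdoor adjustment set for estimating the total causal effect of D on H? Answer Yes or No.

No

Backdoor paths from D to H (paths whose first edge points into D):
  P1: D <- E -> V -> H
Condition 1 (no descendant of D in the set): FAILS — U is a descendant of D.
Condition 2 (every backdoor path blocked by {U}):
  P1: open — no interior node is in the conditioning set.
{U} does not satisfy the backdoor criterion.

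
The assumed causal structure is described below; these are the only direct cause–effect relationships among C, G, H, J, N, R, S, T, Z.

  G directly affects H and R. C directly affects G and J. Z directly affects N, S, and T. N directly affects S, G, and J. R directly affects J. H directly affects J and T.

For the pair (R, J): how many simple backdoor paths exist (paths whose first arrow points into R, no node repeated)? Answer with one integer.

A backdoor path from R to J is any simple undirected path whose first edge points into R (i.e. leaves R via a parent).
Parents of R: {G}.
Enumerating:
  P1: R <- G <- C -> J
  P2: R <- G <- N <- Z -> T <- H -> J
  P3: R <- G <- N -> J
  P4: R <- G <- N -> S <- Z -> T <- H -> J
  P5: R <- G -> H -> T <- Z -> N -> J
  P6: R <- G -> H -> T <- Z -> S <- N -> J
  P7: R <- G -> H -> J
That exhausts the simple backdoor paths. Count: 7.

7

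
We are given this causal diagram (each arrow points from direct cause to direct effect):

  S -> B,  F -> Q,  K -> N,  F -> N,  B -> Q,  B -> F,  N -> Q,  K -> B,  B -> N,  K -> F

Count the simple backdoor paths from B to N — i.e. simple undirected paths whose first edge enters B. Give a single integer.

A backdoor path from B to N is any simple undirected path whose first edge points into B (i.e. leaves B via a parent).
Parents of B: {K, S}.
Enumerating:
  P1: B <- K -> F -> N
  P2: B <- K -> F -> Q <- N
  P3: B <- K -> N
That exhausts the simple backdoor paths. Count: 3.

3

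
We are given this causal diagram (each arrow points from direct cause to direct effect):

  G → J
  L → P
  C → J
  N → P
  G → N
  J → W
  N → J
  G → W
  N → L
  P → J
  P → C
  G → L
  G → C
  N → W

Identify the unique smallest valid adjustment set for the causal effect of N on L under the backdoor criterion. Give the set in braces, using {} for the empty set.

{G}

Variables eligible for adjustment (non-descendants of N, excluding N and L): {G}.
Backdoor paths from N to L:
  P1: N <- G -> L
  P2: N <- G -> C <- P <- L
  P3: N <- G -> C -> J <- P <- L
  P4: N <- G -> J <- P <- L
  P5: N <- G -> J <- C <- P <- L
  P6: N <- G -> W <- J <- P <- L
  P7: N <- G -> W <- J <- C <- P <- L
The empty set is not sufficient: P1 (N <- G -> L) has no collider blocking it and no conditioned non-collider, so it is open.
Try {G}:
  P1: blocked at fork node G ∈ conditioning set.
  P2: blocked at fork node G ∈ conditioning set.
  P3: blocked at fork node G ∈ conditioning set.
  P4: blocked at fork node G ∈ conditioning set.
  P5: blocked at fork node G ∈ conditioning set.
  P6: blocked at fork node G ∈ conditioning set.
  P7: blocked at fork node G ∈ conditioning set.
{G} contains no descendant of N and blocks every backdoor path.
{G} is the unique smallest valid adjustment set.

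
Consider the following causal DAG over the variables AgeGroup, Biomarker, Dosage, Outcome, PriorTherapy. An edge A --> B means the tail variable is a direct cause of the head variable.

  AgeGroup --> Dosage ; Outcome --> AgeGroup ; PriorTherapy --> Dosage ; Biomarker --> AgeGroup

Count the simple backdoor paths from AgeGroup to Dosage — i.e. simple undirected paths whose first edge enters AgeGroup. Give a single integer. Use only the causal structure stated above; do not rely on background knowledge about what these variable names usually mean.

0

A backdoor path from AgeGroup to Dosage is any simple undirected path whose first edge points into AgeGroup (i.e. leaves AgeGroup via a parent).
Parents of AgeGroup: {Biomarker, Outcome}.
No simple path from any parent of AgeGroup reaches Dosage without revisiting AgeGroup, so there are no backdoor paths.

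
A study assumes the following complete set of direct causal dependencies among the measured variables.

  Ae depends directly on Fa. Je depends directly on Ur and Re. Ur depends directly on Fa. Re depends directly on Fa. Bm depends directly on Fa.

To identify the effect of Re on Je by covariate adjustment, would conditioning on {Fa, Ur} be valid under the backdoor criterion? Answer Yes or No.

Yes

Backdoor paths from Re to Je (paths whose first edge points into Re):
  P1: Re <- Fa -> Ur -> Je
Condition 1 (no descendant of Re in the set): holds — descendants of Re are {Je}; none are in {Fa, Ur}.
Condition 2 (every backdoor path blocked by {Fa, Ur}):
  P1: blocked at fork node Fa ∈ conditioning set.
{Fa, Ur} satisfies the backdoor criterion.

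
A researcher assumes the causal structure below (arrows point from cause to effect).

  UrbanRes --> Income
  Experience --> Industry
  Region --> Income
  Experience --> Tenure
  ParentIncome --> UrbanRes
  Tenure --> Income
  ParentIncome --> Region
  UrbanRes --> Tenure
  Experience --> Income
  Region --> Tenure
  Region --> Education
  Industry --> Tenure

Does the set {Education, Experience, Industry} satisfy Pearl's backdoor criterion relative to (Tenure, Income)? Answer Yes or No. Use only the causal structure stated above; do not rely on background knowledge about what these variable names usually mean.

Backdoor paths from Tenure to Income (paths whose first edge points into Tenure):
  P1: Tenure <- Experience -> Income
  P2: Tenure <- Region <- ParentIncome -> UrbanRes -> Income
  P3: Tenure <- Region -> Income
  P4: Tenure <- UrbanRes <- ParentIncome -> Region -> Income
  P5: Tenure <- UrbanRes -> Income
  P6: Tenure <- Industry <- Experience -> Income
Condition 1 (no descendant of Tenure in the set): holds — descendants of Tenure are {Income}; none are in {Education, Experience, Industry}.
Condition 2 (every backdoor path blocked by {Education, Experience, Industry}):
  P1: blocked at fork node Experience ∈ conditioning set.
  P2: open — no interior node is in the conditioning set.
  P3: open — no interior node is in the conditioning set.
  P4: open — no interior node is in the conditioning set.
  P5: open — no interior node is in the conditioning set.
  P6: blocked at chain node Industry ∈ conditioning set.
{Education, Experience, Industry} does not satisfy the backdoor criterion.

No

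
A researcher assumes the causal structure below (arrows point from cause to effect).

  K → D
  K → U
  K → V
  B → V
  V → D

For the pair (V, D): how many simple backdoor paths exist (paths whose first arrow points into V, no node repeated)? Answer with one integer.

1

A backdoor path from V to D is any simple undirected path whose first edge points into V (i.e. leaves V via a parent).
Parents of V: {B, K}.
Enumerating:
  P1: V <- K -> D
That exhausts the simple backdoor paths. Count: 1.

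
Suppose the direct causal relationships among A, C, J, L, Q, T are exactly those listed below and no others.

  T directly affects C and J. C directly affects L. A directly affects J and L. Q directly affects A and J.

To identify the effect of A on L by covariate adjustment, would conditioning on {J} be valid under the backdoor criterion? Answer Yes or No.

Backdoor paths from A to L (paths whose first edge points into A):
  P1: A <- Q -> J <- T -> C -> L
Condition 1 (no descendant of A in the set): FAILS — J is a descendant of A.
Condition 2 (every backdoor path blocked by {J}):
  P1: open — collider(s) J are conditioned on (or have a conditioned descendant) and no non-collider on the path is in the set.
{J} does not satisfy the backdoor criterion.

No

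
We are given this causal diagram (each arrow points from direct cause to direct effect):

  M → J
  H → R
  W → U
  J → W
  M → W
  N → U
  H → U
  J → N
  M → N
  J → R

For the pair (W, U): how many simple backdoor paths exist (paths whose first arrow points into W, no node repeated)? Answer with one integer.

A backdoor path from W to U is any simple undirected path whose first edge points into W (i.e. leaves W via a parent).
Parents of W: {J, M}.
Enumerating:
  P1: W <- M -> J -> N -> U
  P2: W <- M -> J -> R <- H -> U
  P3: W <- M -> N <- J -> R <- H -> U
  P4: W <- M -> N -> U
  P5: W <- J <- M -> N -> U
  P6: W <- J -> N -> U
  P7: W <- J -> R <- H -> U
That exhausts the simple backdoor paths. Count: 7.

7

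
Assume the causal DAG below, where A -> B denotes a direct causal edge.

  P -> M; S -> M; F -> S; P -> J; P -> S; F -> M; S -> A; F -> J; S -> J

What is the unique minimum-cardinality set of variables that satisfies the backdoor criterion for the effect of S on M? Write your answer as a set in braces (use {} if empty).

Variables eligible for adjustment (non-descendants of S, excluding S and M): {F, P}.
Backdoor paths from S to M:
  P1: S <- P -> M
  P2: S <- P -> J <- F -> M
  P3: S <- F -> M
  P4: S <- F -> J <- P -> M
The empty set is not sufficient: P1 (S <- P -> M) has no collider blocking it and no conditioned non-collider, so it is open.
Try {F, P}:
  P1: blocked at fork node P ∈ conditioning set.
  P2: blocked at fork node P ∈ conditioning set.
  P3: blocked at fork node F ∈ conditioning set.
  P4: blocked at fork node F ∈ conditioning set.
{F, P} contains no descendant of S and blocks every backdoor path.
Every element of {F, P} is needed (dropping F leaves P3 open; dropping P leaves P1 open), so no proper subset is valid.
Among all size-2 subsets of the eligible variables, only {F, P} blocks every backdoor path, so it is the unique smallest valid adjustment set.

{F, P}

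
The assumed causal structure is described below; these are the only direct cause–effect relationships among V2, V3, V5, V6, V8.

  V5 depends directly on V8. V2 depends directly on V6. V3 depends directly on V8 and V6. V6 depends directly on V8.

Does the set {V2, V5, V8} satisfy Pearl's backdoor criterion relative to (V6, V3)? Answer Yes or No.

No

Backdoor paths from V6 to V3 (paths whose first edge points into V6):
  P1: V6 <- V8 -> V3
Condition 1 (no descendant of V6 in the set): FAILS — V2 is a descendant of V6.
Condition 2 (every backdoor path blocked by {V2, V5, V8}):
  P1: blocked at fork node V8 ∈ conditioning set.
{V2, V5, V8} does not satisfy the backdoor criterion.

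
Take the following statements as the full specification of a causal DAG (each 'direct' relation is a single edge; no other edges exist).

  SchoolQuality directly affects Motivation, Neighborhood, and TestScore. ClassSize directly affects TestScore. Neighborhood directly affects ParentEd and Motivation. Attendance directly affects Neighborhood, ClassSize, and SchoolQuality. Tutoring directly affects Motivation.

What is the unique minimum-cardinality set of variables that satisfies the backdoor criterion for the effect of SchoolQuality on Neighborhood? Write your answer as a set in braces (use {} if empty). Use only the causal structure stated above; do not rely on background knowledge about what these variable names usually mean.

{Attendance}

Variables eligible for adjustment (non-descendants of SchoolQuality, excluding SchoolQuality and Neighborhood): {Attendance, ClassSize, Tutoring}.
Backdoor paths from SchoolQuality to Neighborhood:
  P1: SchoolQuality <- Attendance -> Neighborhood
The empty set is not sufficient: P1 (SchoolQuality <- Attendance -> Neighborhood) has no collider blocking it and no conditioned non-collider, so it is open.
Try {Attendance}:
  P1: blocked at fork node Attendance ∈ conditioning set.
{Attendance} contains no descendant of SchoolQuality and blocks every backdoor path.
No other singleton works — e.g. {Tutoring} leaves P1 open — so {Attendance} is the unique smallest valid adjustment set.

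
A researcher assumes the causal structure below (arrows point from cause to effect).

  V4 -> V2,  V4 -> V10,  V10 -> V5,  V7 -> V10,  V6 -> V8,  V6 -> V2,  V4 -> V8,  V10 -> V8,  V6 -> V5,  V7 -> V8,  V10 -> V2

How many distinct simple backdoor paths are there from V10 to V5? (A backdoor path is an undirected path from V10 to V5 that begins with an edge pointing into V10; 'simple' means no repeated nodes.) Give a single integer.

A backdoor path from V10 to V5 is any simple undirected path whose first edge points into V10 (i.e. leaves V10 via a parent).
Parents of V10: {V4, V7}.
Enumerating:
  P1: V10 <- V4 -> V2 <- V6 -> V5
  P2: V10 <- V4 -> V8 <- V6 -> V5
  P3: V10 <- V7 -> V8 <- V6 -> V5
  P4: V10 <- V7 -> V8 <- V4 -> V2 <- V6 -> V5
That exhausts the simple backdoor paths. Count: 4.

4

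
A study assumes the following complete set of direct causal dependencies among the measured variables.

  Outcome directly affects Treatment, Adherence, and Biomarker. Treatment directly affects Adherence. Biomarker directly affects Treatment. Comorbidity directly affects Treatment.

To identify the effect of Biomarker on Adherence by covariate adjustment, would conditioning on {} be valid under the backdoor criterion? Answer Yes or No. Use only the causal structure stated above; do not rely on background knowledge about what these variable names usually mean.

Backdoor paths from Biomarker to Adherence (paths whose first edge points into Biomarker):
  P1: Biomarker <- Outcome -> Treatment -> Adherence
  P2: Biomarker <- Outcome -> Adherence
Condition 1 (no descendant of Biomarker in the set): holds — descendants of Biomarker are {Adherence, Treatment}; none are in {}.
Condition 2 (every backdoor path blocked by {}):
  P1: open — no interior node is in the conditioning set.
  P2: open — no interior node is in the conditioning set.
{} does not satisfy the backdoor criterion.

No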